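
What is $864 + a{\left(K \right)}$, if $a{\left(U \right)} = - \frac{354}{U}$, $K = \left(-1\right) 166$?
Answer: $\frac{71889}{83} \approx 866.13$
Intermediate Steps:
$K = -166$
$864 + a{\left(K \right)} = 864 - \frac{354}{-166} = 864 - - \frac{177}{83} = 864 + \frac{177}{83} = \frac{71889}{83}$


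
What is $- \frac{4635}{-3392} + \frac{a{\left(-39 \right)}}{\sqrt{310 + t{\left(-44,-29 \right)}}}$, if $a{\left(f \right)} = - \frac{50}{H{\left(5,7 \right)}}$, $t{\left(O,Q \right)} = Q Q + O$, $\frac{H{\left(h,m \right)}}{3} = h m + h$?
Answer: $\frac{4635}{3392} - \frac{5 \sqrt{123}}{4428} \approx 1.3539$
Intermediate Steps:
$H{\left(h,m \right)} = 3 h + 3 h m$ ($H{\left(h,m \right)} = 3 \left(h m + h\right) = 3 \left(h + h m\right) = 3 h + 3 h m$)
$t{\left(O,Q \right)} = O + Q^{2}$ ($t{\left(O,Q \right)} = Q^{2} + O = O + Q^{2}$)
$a{\left(f \right)} = - \frac{5}{12}$ ($a{\left(f \right)} = - \frac{50}{3 \cdot 5 \left(1 + 7\right)} = - \frac{50}{3 \cdot 5 \cdot 8} = - \frac{50}{120} = \left(-50\right) \frac{1}{120} = - \frac{5}{12}$)
$- \frac{4635}{-3392} + \frac{a{\left(-39 \right)}}{\sqrt{310 + t{\left(-44,-29 \right)}}} = - \frac{4635}{-3392} - \frac{5}{12 \sqrt{310 - \left(44 - \left(-29\right)^{2}\right)}} = \left(-4635\right) \left(- \frac{1}{3392}\right) - \frac{5}{12 \sqrt{310 + \left(-44 + 841\right)}} = \frac{4635}{3392} - \frac{5}{12 \sqrt{310 + 797}} = \frac{4635}{3392} - \frac{5}{12 \sqrt{1107}} = \frac{4635}{3392} - \frac{5}{12 \cdot 3 \sqrt{123}} = \frac{4635}{3392} - \frac{5 \frac{\sqrt{123}}{369}}{12} = \frac{4635}{3392} - \frac{5 \sqrt{123}}{4428}$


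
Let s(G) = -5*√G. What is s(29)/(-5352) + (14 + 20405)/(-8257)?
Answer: -20419/8257 + 5*√29/5352 ≈ -2.4679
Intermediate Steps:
s(29)/(-5352) + (14 + 20405)/(-8257) = -5*√29/(-5352) + (14 + 20405)/(-8257) = -5*√29*(-1/5352) + 20419*(-1/8257) = 5*√29/5352 - 20419/8257 = -20419/8257 + 5*√29/5352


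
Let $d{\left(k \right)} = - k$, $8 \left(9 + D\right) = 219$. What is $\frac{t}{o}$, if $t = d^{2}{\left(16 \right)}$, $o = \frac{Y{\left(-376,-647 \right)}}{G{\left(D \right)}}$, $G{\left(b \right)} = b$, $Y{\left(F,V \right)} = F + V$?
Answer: $- \frac{1568}{341} \approx -4.5982$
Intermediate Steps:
$D = \frac{147}{8}$ ($D = -9 + \frac{1}{8} \cdot 219 = -9 + \frac{219}{8} = \frac{147}{8} \approx 18.375$)
$o = - \frac{2728}{49}$ ($o = \frac{-376 - 647}{\frac{147}{8}} = \left(-1023\right) \frac{8}{147} = - \frac{2728}{49} \approx -55.673$)
$t = 256$ ($t = \left(\left(-1\right) 16\right)^{2} = \left(-16\right)^{2} = 256$)
$\frac{t}{o} = \frac{256}{- \frac{2728}{49}} = 256 \left(- \frac{49}{2728}\right) = - \frac{1568}{341}$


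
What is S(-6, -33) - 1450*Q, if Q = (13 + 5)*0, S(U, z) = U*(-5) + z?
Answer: -3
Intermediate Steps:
S(U, z) = z - 5*U (S(U, z) = -5*U + z = z - 5*U)
Q = 0 (Q = 18*0 = 0)
S(-6, -33) - 1450*Q = (-33 - 5*(-6)) - 1450*0 = (-33 + 30) + 0 = -3 + 0 = -3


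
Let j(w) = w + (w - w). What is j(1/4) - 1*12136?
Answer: -48543/4 ≈ -12136.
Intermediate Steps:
j(w) = w (j(w) = w + 0 = w)
j(1/4) - 1*12136 = 1/4 - 1*12136 = 1/4 - 12136 = -48543/4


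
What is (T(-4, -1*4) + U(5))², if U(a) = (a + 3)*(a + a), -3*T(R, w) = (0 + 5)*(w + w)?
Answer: 78400/9 ≈ 8711.1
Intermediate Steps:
T(R, w) = -10*w/3 (T(R, w) = -(0 + 5)*(w + w)/3 = -5*2*w/3 = -10*w/3)
U(a) = 2*a*(3 + a) (U(a) = (3 + a)*(2*a) = 2*a*(3 + a))
(T(-4, -1*4) + U(5))² = (-(-10)*4/3 + 2*5*(3 + 5))² = (-10/3*(-4) + 2*5*8)² = (40/3 + 80)² = (280/3)² = 78400/9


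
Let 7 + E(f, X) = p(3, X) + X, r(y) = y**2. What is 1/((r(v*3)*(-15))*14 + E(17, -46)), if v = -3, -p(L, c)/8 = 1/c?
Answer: -23/392445 ≈ -5.8607e-5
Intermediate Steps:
p(L, c) = -8/c
E(f, X) = -7 + X - 8/X (E(f, X) = -7 + (-8/X + X) = -7 + (X - 8/X) = -7 + X - 8/X)
1/((r(v*3)*(-15))*14 + E(17, -46)) = 1/(((-3*3)**2*(-15))*14 + (-7 - 46 - 8/(-46))) = 1/(((-9)**2*(-15))*14 + (-7 - 46 - 8*(-1/46))) = 1/((81*(-15))*14 + (-7 - 46 + 4/23)) = 1/(-1215*14 - 1215/23) = 1/(-17010 - 1215/23) = 1/(-392445/23) = -23/392445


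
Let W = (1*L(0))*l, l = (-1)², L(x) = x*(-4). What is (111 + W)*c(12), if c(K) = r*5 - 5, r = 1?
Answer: 0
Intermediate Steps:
c(K) = 0 (c(K) = 1*5 - 5 = 5 - 5 = 0)
L(x) = -4*x
l = 1
W = 0 (W = (1*(-4*0))*1 = (1*0)*1 = 0*1 = 0)
(111 + W)*c(12) = (111 + 0)*0 = 111*0 = 0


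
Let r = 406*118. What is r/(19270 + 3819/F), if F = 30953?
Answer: 1482896324/596468129 ≈ 2.4861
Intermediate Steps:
r = 47908
r/(19270 + 3819/F) = 47908/(19270 + 3819/30953) = 47908/(596468129/30953) = 47908*(30953/596468129) = 1482896324/596468129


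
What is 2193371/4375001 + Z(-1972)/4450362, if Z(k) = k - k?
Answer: 2193371/4375001 ≈ 0.50134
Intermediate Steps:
Z(k) = 0
2193371/4375001 + Z(-1972)/4450362 = 2193371/4375001 + 0/4450362 = 2193371*(1/4375001) + 0*(1/4450362) = 2193371/4375001 + 0 = 2193371/4375001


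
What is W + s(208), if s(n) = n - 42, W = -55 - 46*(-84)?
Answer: 3975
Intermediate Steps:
W = 3809 (W = -55 + 3864 = 3809)
s(n) = -42 + n
W + s(208) = 3809 + (-42 + 208) = 3809 + 166 = 3975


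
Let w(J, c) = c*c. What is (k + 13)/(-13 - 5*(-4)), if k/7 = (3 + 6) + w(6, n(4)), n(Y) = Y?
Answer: 188/7 ≈ 26.857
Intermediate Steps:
w(J, c) = c²
k = 175 (k = 7*((3 + 6) + 4²) = 7*(9 + 16) = 7*25 = 175)
(k + 13)/(-13 - 5*(-4)) = (175 + 13)/(-13 - 5*(-4)) = 188/(-13 + 20) = 188/7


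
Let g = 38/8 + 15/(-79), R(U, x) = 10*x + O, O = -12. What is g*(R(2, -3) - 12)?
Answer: -38907/158 ≈ -246.25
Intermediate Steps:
R(U, x) = -12 + 10*x (R(U, x) = 10*x - 12 = -12 + 10*x)
g = 1441/316 (g = 38*(⅛) + 15*(-1/79) = 19/4 - 15/79 = 1441/316 ≈ 4.5601)
g*(R(2, -3) - 12) = 1441*((-12 + 10*(-3)) - 12)/316 = 1441*((-12 - 30) - 12)/316 = 1441*(-42 - 12)/316 = (1441/316)*(-54) = -38907/158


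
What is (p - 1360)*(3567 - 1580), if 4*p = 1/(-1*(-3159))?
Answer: -34146513533/12636 ≈ -2.7023e+6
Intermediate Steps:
p = 1/12636 (p = 1/(4*((-1*(-3159)))) = (¼)/3159 = (¼)*(1/3159) = 1/12636 ≈ 7.9139e-5)
(p - 1360)*(3567 - 1580) = (1/12636 - 1360)*(3567 - 1580) = -17184959/12636*1987 = -34146513533/12636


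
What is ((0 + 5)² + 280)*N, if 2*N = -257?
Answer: -78385/2 ≈ -39193.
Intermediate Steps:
N = -257/2 (N = (½)*(-257) = -257/2 ≈ -128.50)
((0 + 5)² + 280)*N = ((0 + 5)² + 280)*(-257/2) = (5² + 280)*(-257/2) = (25 + 280)*(-257/2) = 305*(-257/2) = -78385/2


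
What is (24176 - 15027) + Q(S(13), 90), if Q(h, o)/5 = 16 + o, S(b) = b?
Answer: 9679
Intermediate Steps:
Q(h, o) = 80 + 5*o (Q(h, o) = 5*(16 + o) = 80 + 5*o)
(24176 - 15027) + Q(S(13), 90) = (24176 - 15027) + (80 + 5*90) = 9149 + (80 + 450) = 9149 + 530 = 9679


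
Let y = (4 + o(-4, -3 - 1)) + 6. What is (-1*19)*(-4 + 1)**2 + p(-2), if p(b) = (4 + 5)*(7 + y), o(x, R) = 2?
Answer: 0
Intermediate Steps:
y = 12 (y = (4 + 2) + 6 = 6 + 6 = 12)
p(b) = 171 (p(b) = (4 + 5)*(7 + 12) = 9*19 = 171)
(-1*19)*(-4 + 1)**2 + p(-2) = (-1*19)*(-4 + 1)**2 + 171 = -19*(-3)**2 + 171 = -19*9 + 171 = -171 + 171 = 0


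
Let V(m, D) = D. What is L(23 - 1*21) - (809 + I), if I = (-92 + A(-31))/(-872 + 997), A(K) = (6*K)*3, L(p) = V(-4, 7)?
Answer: -3984/5 ≈ -796.80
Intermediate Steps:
L(p) = 7
A(K) = 18*K
I = -26/5 (I = (-92 + 18*(-31))/(-872 + 997) = (-92 - 558)/125 = -650*1/125 = -26/5 ≈ -5.2000)
L(23 - 1*21) - (809 + I) = 7 - (809 - 26/5) = 7 - 1*4019/5 = 7 - 4019/5 = -3984/5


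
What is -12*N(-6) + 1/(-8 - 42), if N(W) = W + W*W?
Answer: -18001/50 ≈ -360.02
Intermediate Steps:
N(W) = W + W²
-12*N(-6) + 1/(-8 - 42) = -(-72)*(1 - 6) + 1/(-8 - 42) = -(-72)*(-5) + 1/(-50) = -12*30 - 1/50 = -360 - 1/50 = -18001/50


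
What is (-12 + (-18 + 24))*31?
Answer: -186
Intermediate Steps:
(-12 + (-18 + 24))*31 = (-12 + 6)*31 = -6*31 = -186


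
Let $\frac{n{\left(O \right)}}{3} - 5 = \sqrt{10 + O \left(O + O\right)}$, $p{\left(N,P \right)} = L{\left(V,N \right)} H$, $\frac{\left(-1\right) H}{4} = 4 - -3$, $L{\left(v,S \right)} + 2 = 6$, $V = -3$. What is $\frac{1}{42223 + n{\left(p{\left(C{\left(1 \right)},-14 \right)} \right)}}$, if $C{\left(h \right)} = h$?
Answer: $\frac{21119}{891911381} - \frac{3 \sqrt{25098}}{1783822762} \approx 2.3412 \cdot 10^{-5}$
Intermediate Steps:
$L{\left(v,S \right)} = 4$ ($L{\left(v,S \right)} = -2 + 6 = 4$)
$H = -28$ ($H = - 4 \left(4 - -3\right) = - 4 \left(4 + 3\right) = \left(-4\right) 7 = -28$)
$p{\left(N,P \right)} = -112$ ($p{\left(N,P \right)} = 4 \left(-28\right) = -112$)
$n{\left(O \right)} = 15 + 3 \sqrt{10 + 2 O^{2}}$ ($n{\left(O \right)} = 15 + 3 \sqrt{10 + O \left(O + O\right)} = 15 + 3 \sqrt{10 + O 2 O} = 15 + 3 \sqrt{10 + 2 O^{2}}$)
$\frac{1}{42223 + n{\left(p{\left(C{\left(1 \right)},-14 \right)} \right)}} = \frac{1}{42223 + \left(15 + 3 \sqrt{10 + 2 \left(-112\right)^{2}}\right)} = \frac{1}{42223 + \left(15 + 3 \sqrt{10 + 2 \cdot 12544}\right)} = \frac{1}{42223 + \left(15 + 3 \sqrt{10 + 25088}\right)} = \frac{1}{42223 + \left(15 + 3 \sqrt{25098}\right)} = \frac{1}{42238 + 3 \sqrt{25098}}$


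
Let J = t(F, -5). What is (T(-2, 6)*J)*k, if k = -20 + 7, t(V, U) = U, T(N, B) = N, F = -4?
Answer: -130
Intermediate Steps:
J = -5
k = -13
(T(-2, 6)*J)*k = -2*(-5)*(-13) = 10*(-13) = -130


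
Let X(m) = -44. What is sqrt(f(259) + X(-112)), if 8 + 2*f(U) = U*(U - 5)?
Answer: sqrt(32845) ≈ 181.23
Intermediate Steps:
f(U) = -4 + U*(-5 + U)/2 (f(U) = -4 + (U*(U - 5))/2 = -4 + (U*(-5 + U))/2 = -4 + U*(-5 + U)/2)
sqrt(f(259) + X(-112)) = sqrt((-4 + (1/2)*259**2 - 5/2*259) - 44) = sqrt((-4 + (1/2)*67081 - 1295/2) - 44) = sqrt((-4 + 67081/2 - 1295/2) - 44) = sqrt(32889 - 44) = sqrt(32845)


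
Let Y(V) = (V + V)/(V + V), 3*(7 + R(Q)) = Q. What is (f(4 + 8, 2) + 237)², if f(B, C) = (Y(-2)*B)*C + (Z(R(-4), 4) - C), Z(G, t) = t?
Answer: 69169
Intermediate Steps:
R(Q) = -7 + Q/3
Y(V) = 1 (Y(V) = (2*V)/((2*V)) = (2*V)*(1/(2*V)) = 1)
f(B, C) = 4 - C + B*C (f(B, C) = (1*B)*C + (4 - C) = B*C + (4 - C) = 4 - C + B*C)
(f(4 + 8, 2) + 237)² = ((4 - 1*2 + (4 + 8)*2) + 237)² = ((4 - 2 + 12*2) + 237)² = ((4 - 2 + 24) + 237)² = (26 + 237)² = 263² = 69169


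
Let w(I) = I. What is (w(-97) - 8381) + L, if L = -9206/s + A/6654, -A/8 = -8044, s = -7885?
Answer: -222122386688/26233395 ≈ -8467.2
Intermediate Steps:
A = 64352 (A = -8*(-8044) = 64352)
L = 284336122/26233395 (L = -9206/(-7885) + 64352/6654 = -9206*(-1/7885) + 64352*(1/6654) = 9206/7885 + 32176/3327 = 284336122/26233395 ≈ 10.839)
(w(-97) - 8381) + L = (-97 - 8381) + 284336122/26233395 = -8478 + 284336122/26233395 = -222122386688/26233395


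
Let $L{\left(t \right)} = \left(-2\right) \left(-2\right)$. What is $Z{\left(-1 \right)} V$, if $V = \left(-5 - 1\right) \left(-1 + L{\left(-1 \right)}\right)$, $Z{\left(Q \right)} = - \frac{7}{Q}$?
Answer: $-126$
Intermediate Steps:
$L{\left(t \right)} = 4$
$V = -18$ ($V = \left(-5 - 1\right) \left(-1 + 4\right) = \left(-6\right) 3 = -18$)
$Z{\left(-1 \right)} V = - \frac{7}{-1} \left(-18\right) = \left(-7\right) \left(-1\right) \left(-18\right) = 7 \left(-18\right) = -126$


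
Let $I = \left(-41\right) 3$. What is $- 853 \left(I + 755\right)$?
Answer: $-539096$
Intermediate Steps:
$I = -123$
$- 853 \left(I + 755\right) = - 853 \left(-123 + 755\right) = \left(-853\right) 632 = -539096$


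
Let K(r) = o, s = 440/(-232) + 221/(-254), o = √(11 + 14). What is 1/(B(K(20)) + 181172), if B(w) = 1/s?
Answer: 20379/3692096822 ≈ 5.5196e-6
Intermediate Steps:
o = 5 (o = √25 = 5)
s = -20379/7366 (s = 440*(-1/232) + 221*(-1/254) = -55/29 - 221/254 = -20379/7366 ≈ -2.7666)
K(r) = 5
B(w) = -7366/20379 (B(w) = 1/(-20379/7366) = -7366/20379)
1/(B(K(20)) + 181172) = 1/(-7366/20379 + 181172) = 1/(3692096822/20379) = 20379/3692096822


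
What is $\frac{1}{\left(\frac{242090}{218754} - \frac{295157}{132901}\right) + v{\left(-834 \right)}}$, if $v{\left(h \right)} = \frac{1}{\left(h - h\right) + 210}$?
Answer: $- \frac{1017541887390}{1128901557521} \approx -0.90136$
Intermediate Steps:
$v{\left(h \right)} = \frac{1}{210}$ ($v{\left(h \right)} = \frac{1}{0 + 210} = \frac{1}{210}$)
$\frac{1}{\left(\frac{242090}{218754} - \frac{295157}{132901}\right) + v{\left(-834 \right)}} = \frac{1}{\left(\frac{242090}{218754} - \frac{295157}{132901}\right) + \frac{1}{210}} = \frac{1}{\left(242090 \cdot \frac{1}{218754} - \frac{295157}{132901}\right) + \frac{1}{210}} = \frac{1}{\left(\frac{121045}{109377} - \frac{295157}{132901}\right) + \frac{1}{210}} = \frac{1}{- \frac{16196385644}{14536312677} + \frac{1}{210}} = \frac{1}{- \frac{1128901557521}{1017541887390}} = - \frac{1017541887390}{1128901557521}$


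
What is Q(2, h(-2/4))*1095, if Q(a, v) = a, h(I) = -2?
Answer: 2190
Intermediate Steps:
Q(2, h(-2/4))*1095 = 2*1095 = 2190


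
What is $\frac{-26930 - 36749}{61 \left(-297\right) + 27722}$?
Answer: $- \frac{63679}{9605} \approx -6.6298$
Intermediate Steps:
$\frac{-26930 - 36749}{61 \left(-297\right) + 27722} = - \frac{63679}{-18117 + 27722} = - \frac{63679}{9605}$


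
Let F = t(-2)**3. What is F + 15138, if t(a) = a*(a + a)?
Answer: 15650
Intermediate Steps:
t(a) = 2*a**2 (t(a) = a*(2*a) = 2*a**2)
F = 512 (F = (2*(-2)**2)**3 = (2*4)**3 = 8**3 = 512)
F + 15138 = 512 + 15138 = 15650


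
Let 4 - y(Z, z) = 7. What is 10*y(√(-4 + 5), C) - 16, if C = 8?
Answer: -46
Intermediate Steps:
y(Z, z) = -3 (y(Z, z) = 4 - 1*7 = 4 - 7 = -3)
10*y(√(-4 + 5), C) - 16 = 10*(-3) - 16 = -30 - 16 = -46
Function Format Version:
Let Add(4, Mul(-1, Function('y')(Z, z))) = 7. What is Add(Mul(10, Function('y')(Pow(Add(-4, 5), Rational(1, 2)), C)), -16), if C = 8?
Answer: -46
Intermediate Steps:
Function('y')(Z, z) = -3 (Function('y')(Z, z) = Add(4, Mul(-1, 7)) = Add(4, -7) = -3)
Add(Mul(10, Function('y')(Pow(Add(-4, 5), Rational(1, 2)), C)), -16) = Add(Mul(10, -3), -16) = Add(-30, -16) = -46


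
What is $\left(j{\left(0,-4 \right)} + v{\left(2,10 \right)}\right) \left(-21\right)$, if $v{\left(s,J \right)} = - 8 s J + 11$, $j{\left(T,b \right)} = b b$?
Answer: $2793$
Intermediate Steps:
$j{\left(T,b \right)} = b^{2}$
$v{\left(s,J \right)} = 11 - 8 J s$ ($v{\left(s,J \right)} = - 8 J s + 11 = 11 - 8 J s$)
$\left(j{\left(0,-4 \right)} + v{\left(2,10 \right)}\right) \left(-21\right) = \left(\left(-4\right)^{2} + \left(11 - 80 \cdot 2\right)\right) \left(-21\right) = \left(16 + \left(11 - 160\right)\right) \left(-21\right) = \left(16 - 149\right) \left(-21\right) = \left(-133\right) \left(-21\right) = 2793$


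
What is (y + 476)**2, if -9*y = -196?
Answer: 20070400/81 ≈ 2.4778e+5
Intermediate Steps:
y = 196/9 (y = -1/9*(-196) = 196/9 ≈ 21.778)
(y + 476)**2 = (196/9 + 476)**2 = (4480/9)**2 = 20070400/81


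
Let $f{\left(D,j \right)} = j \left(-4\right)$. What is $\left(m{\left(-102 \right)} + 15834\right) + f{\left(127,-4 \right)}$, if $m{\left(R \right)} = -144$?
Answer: $15706$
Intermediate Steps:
$f{\left(D,j \right)} = - 4 j$
$\left(m{\left(-102 \right)} + 15834\right) + f{\left(127,-4 \right)} = \left(-144 + 15834\right) - -16 = 15690 + 16 = 15706$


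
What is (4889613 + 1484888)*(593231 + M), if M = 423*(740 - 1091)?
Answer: 2835110315758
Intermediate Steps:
M = -148473 (M = 423*(-351) = -148473)
(4889613 + 1484888)*(593231 + M) = (4889613 + 1484888)*(593231 - 148473) = 6374501*444758 = 2835110315758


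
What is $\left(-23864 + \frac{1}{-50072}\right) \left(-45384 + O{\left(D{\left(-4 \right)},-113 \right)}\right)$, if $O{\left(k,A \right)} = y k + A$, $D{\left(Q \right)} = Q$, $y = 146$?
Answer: $\frac{55063025988929}{50072} \approx 1.0997 \cdot 10^{9}$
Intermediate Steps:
$O{\left(k,A \right)} = A + 146 k$ ($O{\left(k,A \right)} = 146 k + A = A + 146 k$)
$\left(-23864 + \frac{1}{-50072}\right) \left(-45384 + O{\left(D{\left(-4 \right)},-113 \right)}\right) = \left(-23864 + \frac{1}{-50072}\right) \left(-45384 + \left(-113 + 146 \left(-4\right)\right)\right) = \left(-23864 - \frac{1}{50072}\right) \left(-45384 - 697\right) = - \frac{1194918209 \left(-45384 - 697\right)}{50072} = \left(- \frac{1194918209}{50072}\right) \left(-46081\right) = \frac{55063025988929}{50072}$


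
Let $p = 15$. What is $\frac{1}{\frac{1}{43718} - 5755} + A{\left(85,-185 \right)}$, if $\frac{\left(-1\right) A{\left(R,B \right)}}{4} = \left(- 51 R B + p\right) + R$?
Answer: $- \frac{807198940682418}{251597089} \approx -3.2083 \cdot 10^{6}$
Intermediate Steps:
$A{\left(R,B \right)} = -60 - 4 R + 204 B R$ ($A{\left(R,B \right)} = - 4 \left(\left(- 51 R B + 15\right) + R\right) = - 4 \left(\left(- 51 B R + 15\right) + R\right) = - 4 \left(\left(15 - 51 B R\right) + R\right) = - 4 \left(15 + R - 51 B R\right) = -60 - 4 R + 204 B R$)
$\frac{1}{\frac{1}{43718} - 5755} + A{\left(85,-185 \right)} = \frac{1}{\frac{1}{43718} - 5755} - \left(400 + 3207900\right) = \frac{1}{\frac{1}{43718} - 5755} - 3208300 = \frac{1}{- \frac{251597089}{43718}} - 3208300 = - \frac{43718}{251597089} - 3208300 = - \frac{807198940682418}{251597089}$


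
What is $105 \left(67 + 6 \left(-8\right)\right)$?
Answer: $1995$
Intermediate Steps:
$105 \left(67 + 6 \left(-8\right)\right) = 105 \left(67 - 48\right) = 105 \cdot 19 = 1995$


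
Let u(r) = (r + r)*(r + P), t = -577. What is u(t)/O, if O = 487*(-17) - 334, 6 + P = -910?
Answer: -1722922/8613 ≈ -200.04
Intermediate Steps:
P = -916 (P = -6 - 910 = -916)
O = -8613 (O = -8279 - 334 = -8613)
u(r) = 2*r*(-916 + r) (u(r) = (r + r)*(r - 916) = (2*r)*(-916 + r) = 2*r*(-916 + r))
u(t)/O = (2*(-577)*(-916 - 577))/(-8613) = (2*(-577)*(-1493))*(-1/8613) = 1722922*(-1/8613) = -1722922/8613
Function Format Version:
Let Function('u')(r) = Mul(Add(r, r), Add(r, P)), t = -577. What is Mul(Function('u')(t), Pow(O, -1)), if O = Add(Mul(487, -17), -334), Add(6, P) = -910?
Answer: Rational(-1722922, 8613) ≈ -200.04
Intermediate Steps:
P = -916 (P = Add(-6, -910) = -916)
O = -8613 (O = Add(-8279, -334) = -8613)
Function('u')(r) = Mul(2, r, Add(-916, r)) (Function('u')(r) = Mul(Add(r, r), Add(r, -916)) = Mul(Mul(2, r), Add(-916, r)) = Mul(2, r, Add(-916, r)))
Mul(Function('u')(t), Pow(O, -1)) = Mul(Mul(2, -577, Add(-916, -577)), Pow(-8613, -1)) = Mul(Mul(2, -577, -1493), Rational(-1, 8613)) = Mul(1722922, Rational(-1, 8613)) = Rational(-1722922, 8613)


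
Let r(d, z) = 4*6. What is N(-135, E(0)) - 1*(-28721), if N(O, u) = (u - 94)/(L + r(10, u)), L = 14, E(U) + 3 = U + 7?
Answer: 545654/19 ≈ 28719.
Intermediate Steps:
E(U) = 4 + U (E(U) = -3 + (U + 7) = -3 + (7 + U) = 4 + U)
r(d, z) = 24
N(O, u) = -47/19 + u/38 (N(O, u) = (u - 94)/(14 + 24) = (-94 + u)/38 = (-94 + u)*(1/38) = -47/19 + u/38)
N(-135, E(0)) - 1*(-28721) = (-47/19 + (4 + 0)/38) - 1*(-28721) = (-47/19 + (1/38)*4) + 28721 = (-47/19 + 2/19) + 28721 = -45/19 + 28721 = 545654/19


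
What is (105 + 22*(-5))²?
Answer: 25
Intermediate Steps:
(105 + 22*(-5))² = (105 - 110)² = (-5)² = 25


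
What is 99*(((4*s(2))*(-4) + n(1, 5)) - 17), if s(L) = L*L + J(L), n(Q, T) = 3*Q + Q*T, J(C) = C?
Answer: -10395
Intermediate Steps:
s(L) = L + L**2 (s(L) = L*L + L = L**2 + L = L + L**2)
99*(((4*s(2))*(-4) + n(1, 5)) - 17) = 99*(((4*(2*(1 + 2)))*(-4) + 1*(3 + 5)) - 17) = 99*(((4*(2*3))*(-4) + 1*8) - 17) = 99*(((4*6)*(-4) + 8) - 17) = 99*((24*(-4) + 8) - 17) = 99*((-96 + 8) - 17) = 99*(-88 - 17) = 99*(-105) = -10395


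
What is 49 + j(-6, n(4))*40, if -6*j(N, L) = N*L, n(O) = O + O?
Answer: 369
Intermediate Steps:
n(O) = 2*O
j(N, L) = -L*N/6 (j(N, L) = -N*L/6 = -L*N/6)
49 + j(-6, n(4))*40 = 49 - ⅙*2*4*(-6)*40 = 49 - ⅙*8*(-6)*40 = 49 + 8*40 = 49 + 320 = 369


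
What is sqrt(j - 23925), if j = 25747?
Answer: sqrt(1822) ≈ 42.685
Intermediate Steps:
sqrt(j - 23925) = sqrt(25747 - 23925) = sqrt(1822)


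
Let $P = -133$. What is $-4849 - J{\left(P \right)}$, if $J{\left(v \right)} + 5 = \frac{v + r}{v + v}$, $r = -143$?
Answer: $- \frac{644390}{133} \approx -4845.0$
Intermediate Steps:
$J{\left(v \right)} = -5 + \frac{-143 + v}{2 v}$ ($J{\left(v \right)} = -5 + \frac{v - 143}{v + v} = -5 + \frac{-143 + v}{2 v}$)
$-4849 - J{\left(P \right)} = -4849 - \frac{-143 - -1197}{2 \left(-133\right)} = -4849 - \frac{1}{2} \left(- \frac{1}{133}\right) \left(-143 + 1197\right) = -4849 - \frac{1}{2} \left(- \frac{1}{133}\right) 1054 = -4849 - - \frac{527}{133} = -4849 + \frac{527}{133} = - \frac{644390}{133}$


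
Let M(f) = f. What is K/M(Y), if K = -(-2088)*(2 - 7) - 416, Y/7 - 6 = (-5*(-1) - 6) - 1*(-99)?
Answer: -1357/91 ≈ -14.912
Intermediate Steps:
Y = 728 (Y = 42 + 7*((-5*(-1) - 6) - 1*(-99)) = 42 + 7*((5 - 6) + 99) = 42 + 7*(-1 + 99) = 42 + 7*98 = 42 + 686 = 728)
K = -10856 (K = -(-2088)*(-5) - 416 = -232*45 - 416 = -10440 - 416 = -10856)
K/M(Y) = -10856/728 = -10856*1/728 = -1357/91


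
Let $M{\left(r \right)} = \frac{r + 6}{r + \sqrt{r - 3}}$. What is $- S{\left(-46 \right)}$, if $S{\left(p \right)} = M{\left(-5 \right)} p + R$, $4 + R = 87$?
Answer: $- \frac{2969}{33} - \frac{92 i \sqrt{2}}{33} \approx -89.97 - 3.9427 i$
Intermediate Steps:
$R = 83$ ($R = -4 + 87 = 83$)
$M{\left(r \right)} = \frac{6 + r}{r + \sqrt{-3 + r}}$
$S{\left(p \right)} = 83 + \frac{p}{-5 + 2 i \sqrt{2}}$ ($S{\left(p \right)} = \frac{6 - 5}{-5 + \sqrt{-3 - 5}} p + 83 = \frac{1}{-5 + \sqrt{-8}} \cdot 1 p + 83 = \frac{1}{-5 + 2 i \sqrt{2}} \cdot 1 p + 83 = \frac{p}{-5 + 2 i \sqrt{2}} + 83 = 83 + \frac{p}{-5 + 2 i \sqrt{2}}$)
$- S{\left(-46 \right)} = - (83 - - \frac{230}{33} - \frac{2}{33} i \left(-46\right) \sqrt{2}) = - (83 + \frac{230}{33} + \frac{92 i \sqrt{2}}{33}) = - (\frac{2969}{33} + \frac{92 i \sqrt{2}}{33}) = - \frac{2969}{33} - \frac{92 i \sqrt{2}}{33}$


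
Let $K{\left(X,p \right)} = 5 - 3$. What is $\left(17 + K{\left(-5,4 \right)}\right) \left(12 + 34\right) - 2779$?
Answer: $-1905$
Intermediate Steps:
$K{\left(X,p \right)} = 2$ ($K{\left(X,p \right)} = 5 - 3 = 2$)
$\left(17 + K{\left(-5,4 \right)}\right) \left(12 + 34\right) - 2779 = \left(17 + 2\right) \left(12 + 34\right) - 2779 = 19 \cdot 46 - 2779 = 874 - 2779 = -1905$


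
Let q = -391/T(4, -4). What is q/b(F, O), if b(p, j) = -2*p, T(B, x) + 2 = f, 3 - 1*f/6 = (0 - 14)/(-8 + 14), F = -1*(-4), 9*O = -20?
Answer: 391/240 ≈ 1.6292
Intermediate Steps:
O = -20/9 (O = (1/9)*(-20) = -20/9 ≈ -2.2222)
F = 4
f = 32 (f = 18 - 6*(0 - 14)/(-8 + 14) = 18 - (-84)/6 = 18 - 6*(-7/3) = 18 + 14 = 32)
T(B, x) = 30 (T(B, x) = -2 + 32 = 30)
q = -391/30 ≈ -13.033
q/b(F, O) = -391/(30*((-2*4))) = -391/30/(-8) = -391/30*(-1/8) = 391/240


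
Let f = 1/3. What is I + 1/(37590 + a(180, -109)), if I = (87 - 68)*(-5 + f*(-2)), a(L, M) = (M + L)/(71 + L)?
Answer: -3047556250/28305483 ≈ -107.67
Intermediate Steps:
f = ⅓ ≈ 0.33333
a(L, M) = (L + M)/(71 + L)
I = -323/3 (I = (87 - 68)*(-5 + (⅓)*(-2)) = 19*(-5 - ⅔) = 19*(-17/3) = -323/3 ≈ -107.67)
I + 1/(37590 + a(180, -109)) = -323/3 + 1/(37590 + (180 - 109)/(71 + 180)) = -323/3 + 1/(37590 + 71/251) = -323/3 + 1/(9435161/251) = -323/3 + 251/9435161 = -3047556250/28305483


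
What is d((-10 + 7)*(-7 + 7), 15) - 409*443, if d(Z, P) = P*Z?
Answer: -181187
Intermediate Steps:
d((-10 + 7)*(-7 + 7), 15) - 409*443 = 15*((-10 + 7)*(-7 + 7)) - 409*443 = 15*(-3*0) - 181187 = 15*0 - 181187 = 0 - 181187 = -181187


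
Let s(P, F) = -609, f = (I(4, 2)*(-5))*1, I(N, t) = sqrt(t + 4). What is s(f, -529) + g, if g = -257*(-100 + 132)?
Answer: -8833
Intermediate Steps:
I(N, t) = sqrt(4 + t)
f = -5*sqrt(6) (f = (sqrt(4 + 2)*(-5))*1 = (sqrt(6)*(-5))*1 = -5*sqrt(6)*1 = -5*sqrt(6) ≈ -12.247)
g = -8224 (g = -257*32 = -8224)
s(f, -529) + g = -609 - 8224 = -8833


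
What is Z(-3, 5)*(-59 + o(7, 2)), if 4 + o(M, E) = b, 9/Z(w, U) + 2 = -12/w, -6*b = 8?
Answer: -579/2 ≈ -289.50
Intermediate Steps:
b = -4/3 (b = -1/6*8 = -4/3 ≈ -1.3333)
Z(w, U) = 9/(-2 - 12/w)
o(M, E) = -16/3 (o(M, E) = -4 - 4/3 = -16/3)
Z(-3, 5)*(-59 + o(7, 2)) = (-9*(-3)/(12 + 2*(-3)))*(-59 - 16/3) = -9*(-3)/(12 - 6)*(-193/3) = -9*(-3)/6*(-193/3) = -9*(-3)*1/6*(-193/3) = (9/2)*(-193/3) = -579/2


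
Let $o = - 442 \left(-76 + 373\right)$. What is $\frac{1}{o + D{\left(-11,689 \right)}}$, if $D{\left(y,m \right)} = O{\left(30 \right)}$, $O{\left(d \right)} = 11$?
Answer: $- \frac{1}{131263} \approx -7.6183 \cdot 10^{-6}$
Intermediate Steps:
$D{\left(y,m \right)} = 11$
$o = -131274$ ($o = \left(-442\right) 297 = -131274$)
$\frac{1}{o + D{\left(-11,689 \right)}} = \frac{1}{-131274 + 11} = \frac{1}{-131263} = - \frac{1}{131263}$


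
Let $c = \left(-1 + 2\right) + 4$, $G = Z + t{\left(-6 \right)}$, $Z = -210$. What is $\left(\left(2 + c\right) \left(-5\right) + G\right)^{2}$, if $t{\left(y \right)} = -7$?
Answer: $63504$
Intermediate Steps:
$G = -217$ ($G = -210 - 7 = -217$)
$c = 5$ ($c = 1 + 4 = 5$)
$\left(\left(2 + c\right) \left(-5\right) + G\right)^{2} = \left(\left(2 + 5\right) \left(-5\right) - 217\right)^{2} = \left(7 \left(-5\right) - 217\right)^{2} = \left(-35 - 217\right)^{2} = \left(-252\right)^{2} = 63504$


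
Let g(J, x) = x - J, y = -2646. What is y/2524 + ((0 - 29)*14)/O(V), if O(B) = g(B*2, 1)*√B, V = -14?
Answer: -1323/1262 + I*√14 ≈ -1.0483 + 3.7417*I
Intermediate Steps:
O(B) = √B*(1 - 2*B) (O(B) = (1 - B*2)*√B = (1 - 2*B)*√B = √B*(1 - 2*B))
y/2524 + ((0 - 29)*14)/O(V) = -2646/2524 + ((0 - 29)*14)/((√(-14)*(1 - 2*(-14)))) = -2646*1/2524 + (-29*14)/(((I*√14)*(1 + 28))) = -1323/1262 - 406*(-I*√14/406) = -1323/1262 - (-1)*I*√14 = -1323/1262 + I*√14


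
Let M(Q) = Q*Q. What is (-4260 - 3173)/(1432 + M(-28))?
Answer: -7433/2216 ≈ -3.3542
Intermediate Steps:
M(Q) = Q²
(-4260 - 3173)/(1432 + M(-28)) = (-4260 - 3173)/(1432 + (-28)²) = -7433/(1432 + 784) = -7433/2216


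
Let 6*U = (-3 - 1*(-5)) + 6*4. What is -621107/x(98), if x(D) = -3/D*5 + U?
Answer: -182605458/1229 ≈ -1.4858e+5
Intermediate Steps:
U = 13/3 (U = ((-3 - 1*(-5)) + 6*4)/6 = ((-3 + 5) + 24)/6 = (2 + 24)/6 = (⅙)*26 = 13/3 ≈ 4.3333)
x(D) = 13/3 - 15/D (x(D) = -3/D*5 + 13/3 = -15/D + 13/3 = 13/3 - 15/D)
-621107/x(98) = -621107/(13/3 - 15/98) = -621107/1229/294 = -621107*294/1229 = -182605458/1229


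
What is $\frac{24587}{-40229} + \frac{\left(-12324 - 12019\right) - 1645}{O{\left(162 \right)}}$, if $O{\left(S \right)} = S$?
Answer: $- \frac{524727173}{3258549} \approx -161.03$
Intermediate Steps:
$\frac{24587}{-40229} + \frac{\left(-12324 - 12019\right) - 1645}{O{\left(162 \right)}} = \frac{24587}{-40229} + \frac{\left(-12324 - 12019\right) - 1645}{162} = 24587 \left(- \frac{1}{40229}\right) + \left(-24343 - 1645\right) \frac{1}{162} = - \frac{24587}{40229} - \frac{12994}{81} = - \frac{524727173}{3258549}$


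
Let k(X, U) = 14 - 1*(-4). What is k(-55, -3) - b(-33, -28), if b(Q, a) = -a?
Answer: -10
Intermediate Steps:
k(X, U) = 18 (k(X, U) = 14 + 4 = 18)
k(-55, -3) - b(-33, -28) = 18 - (-1)*(-28) = 18 - 1*28 = 18 - 28 = -10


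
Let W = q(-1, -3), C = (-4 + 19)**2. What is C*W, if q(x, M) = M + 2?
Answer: -225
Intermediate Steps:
q(x, M) = 2 + M
C = 225 (C = 15**2 = 225)
W = -1 (W = 2 - 3 = -1)
C*W = 225*(-1) = -225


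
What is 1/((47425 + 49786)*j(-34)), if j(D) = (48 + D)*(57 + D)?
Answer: 1/31301942 ≈ 3.1947e-8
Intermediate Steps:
1/((47425 + 49786)*j(-34)) = 1/((47425 + 49786)*(2736 + (-34)**2 + 105*(-34))) = 1/(97211*(2736 + 1156 - 3570)) = (1/97211)/322 = (1/97211)*(1/322) = 1/31301942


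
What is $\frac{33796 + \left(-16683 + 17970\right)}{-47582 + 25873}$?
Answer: $- \frac{35083}{21709} \approx -1.6161$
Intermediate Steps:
$\frac{33796 + \left(-16683 + 17970\right)}{-47582 + 25873} = \frac{33796 + 1287}{-21709} = 35083 \left(- \frac{1}{21709}\right) = - \frac{35083}{21709}$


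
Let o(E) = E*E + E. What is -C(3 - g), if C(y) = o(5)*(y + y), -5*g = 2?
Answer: -204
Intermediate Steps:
g = -⅖ (g = -⅕*2 = -⅖ ≈ -0.40000)
o(E) = E + E² (o(E) = E² + E = E + E²)
C(y) = 60*y (C(y) = (5*(1 + 5))*(y + y) = (5*6)*(2*y) = 30*(2*y) = 60*y)
-C(3 - g) = -60*(3 - 1*(-⅖)) = -60*(3 + ⅖) = -60*17/5 = -1*204 = -204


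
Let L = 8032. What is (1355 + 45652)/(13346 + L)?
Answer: 15669/7126 ≈ 2.1988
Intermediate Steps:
(1355 + 45652)/(13346 + L) = (1355 + 45652)/(13346 + 8032) = 47007/21378 = 47007*(1/21378) = 15669/7126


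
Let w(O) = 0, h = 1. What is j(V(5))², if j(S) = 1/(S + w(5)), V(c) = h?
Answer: 1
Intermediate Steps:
V(c) = 1
j(S) = 1/S (j(S) = 1/(S + 0) = 1/S)
j(V(5))² = (1/1)² = 1² = 1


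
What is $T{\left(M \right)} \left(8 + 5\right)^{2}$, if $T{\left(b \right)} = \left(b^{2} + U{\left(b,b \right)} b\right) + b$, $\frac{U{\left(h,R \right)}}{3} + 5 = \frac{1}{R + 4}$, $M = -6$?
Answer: $21801$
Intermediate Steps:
$U{\left(h,R \right)} = -15 + \frac{3}{4 + R}$ ($U{\left(h,R \right)} = -15 + \frac{3}{R + 4} = -15 + \frac{3}{4 + R}$)
$T{\left(b \right)} = b + b^{2} + \frac{3 b \left(-19 - 5 b\right)}{4 + b}$ ($T{\left(b \right)} = \left(b^{2} + \frac{3 \left(-19 - 5 b\right)}{4 + b} b\right) + b = \left(b^{2} + \frac{3 b \left(-19 - 5 b\right)}{4 + b}\right) + b = b + b^{2} + \frac{3 b \left(-19 - 5 b\right)}{4 + b}$)
$T{\left(M \right)} \left(8 + 5\right)^{2} = - \frac{6 \left(-53 + \left(-6\right)^{2} - -60\right)}{4 - 6} \left(8 + 5\right)^{2} = - \frac{6 \left(-53 + 36 + 60\right)}{-2} \cdot 13^{2} = \left(-6\right) \left(- \frac{1}{2}\right) 43 \cdot 169 = 129 \cdot 169 = 21801$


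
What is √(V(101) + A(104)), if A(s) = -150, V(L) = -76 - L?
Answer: I*√327 ≈ 18.083*I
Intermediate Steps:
√(V(101) + A(104)) = √((-76 - 1*101) - 150) = √((-76 - 101) - 150) = √(-177 - 150) = √(-327) = I*√327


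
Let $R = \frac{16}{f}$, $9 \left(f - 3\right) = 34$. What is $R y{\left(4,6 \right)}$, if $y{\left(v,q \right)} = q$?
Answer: $\frac{864}{61} \approx 14.164$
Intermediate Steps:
$f = \frac{61}{9}$ ($f = 3 + \frac{1}{9} \cdot 34 = 3 + \frac{34}{9} = \frac{61}{9} \approx 6.7778$)
$R = \frac{144}{61}$ ($R = \frac{16}{\frac{61}{9}} = 16 \cdot \frac{9}{61} = \frac{144}{61} \approx 2.3607$)
$R y{\left(4,6 \right)} = \frac{144}{61} \cdot 6 = \frac{864}{61}$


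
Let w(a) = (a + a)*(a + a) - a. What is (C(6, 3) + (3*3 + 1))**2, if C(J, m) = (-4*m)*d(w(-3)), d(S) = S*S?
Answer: 332770564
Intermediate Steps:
w(a) = -a + 4*a**2 (w(a) = (2*a)*(2*a) - a = 4*a**2 - a = -a + 4*a**2)
d(S) = S**2
C(J, m) = -6084*m (C(J, m) = (-4*m)*(-3*(-1 + 4*(-3)))**2 = (-4*m)*(-3*(-1 - 12))**2 = (-4*m)*(-3*(-13))**2 = -4*m*39**2 = -4*m*1521 = -6084*m)
(C(6, 3) + (3*3 + 1))**2 = (-6084*3 + (3*3 + 1))**2 = (-18252 + (9 + 1))**2 = (-18252 + 10)**2 = (-18242)**2 = 332770564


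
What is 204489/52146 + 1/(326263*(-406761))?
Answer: 3015328088387309/768927905644542 ≈ 3.9215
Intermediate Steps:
204489/52146 + 1/(326263*(-406761)) = 204489*(1/52146) + (1/326263)*(-1/406761) = 22721/5794 - 1/132711064143 = 3015328088387309/768927905644542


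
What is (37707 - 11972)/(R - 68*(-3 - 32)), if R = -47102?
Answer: -25735/44722 ≈ -0.57544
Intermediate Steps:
(37707 - 11972)/(R - 68*(-3 - 32)) = (37707 - 11972)/(-47102 - 68*(-3 - 32)) = 25735/(-47102 - 68*(-35)) = 25735/(-47102 + 2380) = 25735/(-44722) = 25735*(-1/44722) = -25735/44722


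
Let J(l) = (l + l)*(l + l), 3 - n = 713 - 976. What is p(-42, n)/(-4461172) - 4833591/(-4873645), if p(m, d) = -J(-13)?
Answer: 770241979024/776506021855 ≈ 0.99193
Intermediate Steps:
n = 266 (n = 3 - (713 - 976) = 3 - 1*(-263) = 3 + 263 = 266)
J(l) = 4*l² (J(l) = (2*l)*(2*l) = 4*l²)
p(m, d) = -676 (p(m, d) = -4*(-13)² = -4*169 = -1*676 = -676)
p(-42, n)/(-4461172) - 4833591/(-4873645) = -676/(-4461172) - 4833591/(-4873645) = -676*(-1/4461172) - 4833591*(-1/4873645) = 169/1115293 + 690513/696235 = 770241979024/776506021855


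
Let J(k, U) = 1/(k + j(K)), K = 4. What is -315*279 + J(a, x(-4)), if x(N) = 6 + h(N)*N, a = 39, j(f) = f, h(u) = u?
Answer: -3779054/43 ≈ -87885.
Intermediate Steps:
x(N) = 6 + N² (x(N) = 6 + N*N = 6 + N²)
J(k, U) = 1/(4 + k) (J(k, U) = 1/(k + 4) = 1/(4 + k))
-315*279 + J(a, x(-4)) = -315*279 + 1/(4 + 39) = -87885 + 1/43 = -3779054/43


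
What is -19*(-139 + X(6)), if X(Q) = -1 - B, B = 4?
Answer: 2736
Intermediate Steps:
X(Q) = -5 (X(Q) = -1 - 1*4 = -1 - 4 = -5)
-19*(-139 + X(6)) = -19*(-139 - 5) = -19*(-144) = 2736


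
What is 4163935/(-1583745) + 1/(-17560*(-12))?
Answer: -58494853297/22248449760 ≈ -2.6292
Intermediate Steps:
4163935/(-1583745) + 1/(-17560*(-12)) = 4163935*(-1/1583745) + 1/210720 = -832787/316749 + 1/210720 = -58494853297/22248449760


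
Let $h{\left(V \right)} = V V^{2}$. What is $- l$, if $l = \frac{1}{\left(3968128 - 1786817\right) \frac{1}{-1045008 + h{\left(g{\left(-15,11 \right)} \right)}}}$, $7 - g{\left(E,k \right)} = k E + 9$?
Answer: $- \frac{3285739}{2181311} \approx -1.5063$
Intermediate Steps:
$g{\left(E,k \right)} = -2 - E k$ ($g{\left(E,k \right)} = 7 - \left(k E + 9\right) = 7 - \left(E k + 9\right) = 7 - \left(9 + E k\right) = -2 - E k$)
$h{\left(V \right)} = V^{3}$
$l = \frac{3285739}{2181311}$ ($l = \frac{1}{\left(3968128 - 1786817\right) \frac{1}{-1045008 + \left(-2 - \left(-15\right) 11\right)^{3}}} = \frac{1}{2181311 \frac{1}{-1045008 + \left(-2 + 165\right)^{3}}} = \frac{1}{2181311 \frac{1}{-1045008 + 163^{3}}} = \frac{1}{2181311 \frac{1}{-1045008 + 4330747}} = \frac{1}{2181311 \cdot \frac{1}{3285739}} = \frac{1}{\frac{2181311}{3285739}} = \frac{3285739}{2181311} \approx 1.5063$)
$- l = \left(-1\right) \frac{3285739}{2181311} = - \frac{3285739}{2181311}$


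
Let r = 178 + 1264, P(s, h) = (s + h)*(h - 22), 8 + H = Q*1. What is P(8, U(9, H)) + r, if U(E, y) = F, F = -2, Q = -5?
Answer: 1298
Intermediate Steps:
H = -13 (H = -8 - 5*1 = -8 - 5 = -13)
U(E, y) = -2
P(s, h) = (-22 + h)*(h + s) (P(s, h) = (h + s)*(-22 + h) = (-22 + h)*(h + s))
r = 1442
P(8, U(9, H)) + r = ((-2)² - 22*(-2) - 22*8 - 2*8) + 1442 = (4 + 44 - 176 - 16) + 1442 = -144 + 1442 = 1298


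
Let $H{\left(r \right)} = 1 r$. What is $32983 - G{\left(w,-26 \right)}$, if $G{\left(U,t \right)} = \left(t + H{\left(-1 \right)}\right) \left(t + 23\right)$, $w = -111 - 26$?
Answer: $32902$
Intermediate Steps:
$w = -137$
$H{\left(r \right)} = r$
$G{\left(U,t \right)} = \left(-1 + t\right) \left(23 + t\right)$ ($G{\left(U,t \right)} = \left(t - 1\right) \left(t + 23\right) = \left(-1 + t\right) \left(23 + t\right)$)
$32983 - G{\left(w,-26 \right)} = 32983 - \left(-23 + \left(-26\right)^{2} + 22 \left(-26\right)\right) = 32983 - \left(-23 + 676 - 572\right) = 32983 - 81 = 32902$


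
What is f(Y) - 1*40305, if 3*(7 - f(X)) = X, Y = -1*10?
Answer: -120884/3 ≈ -40295.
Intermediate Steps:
Y = -10
f(X) = 7 - X/3
f(Y) - 1*40305 = (7 - ⅓*(-10)) - 1*40305 = (7 + 10/3) - 40305 = 31/3 - 40305 = -120884/3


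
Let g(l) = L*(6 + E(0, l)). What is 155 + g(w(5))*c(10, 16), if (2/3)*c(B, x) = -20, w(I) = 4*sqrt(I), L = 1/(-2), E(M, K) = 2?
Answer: 275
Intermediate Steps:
L = -1/2 ≈ -0.50000
g(l) = -4 (g(l) = -(6 + 2)/2 = -1/2*8 = -4)
c(B, x) = -30 (c(B, x) = (3/2)*(-20) = -30)
155 + g(w(5))*c(10, 16) = 155 - 4*(-30) = 155 + 120 = 275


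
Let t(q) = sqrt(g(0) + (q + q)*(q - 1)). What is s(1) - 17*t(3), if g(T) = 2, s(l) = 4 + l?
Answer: 5 - 17*sqrt(14) ≈ -58.608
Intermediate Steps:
t(q) = sqrt(2 + 2*q*(-1 + q)) (t(q) = sqrt(2 + (q + q)*(q - 1)) = sqrt(2 + (2*q)*(-1 + q)) = sqrt(2 + 2*q*(-1 + q)))
s(1) - 17*t(3) = (4 + 1) - 17*sqrt(2 - 2*3 + 2*3**2) = 5 - 17*sqrt(2 - 6 + 2*9) = 5 - 17*sqrt(2 - 6 + 18) = 5 - 17*sqrt(14)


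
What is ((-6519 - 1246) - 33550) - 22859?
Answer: -64174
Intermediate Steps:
((-6519 - 1246) - 33550) - 22859 = (-7765 - 33550) - 22859 = -41315 - 22859 = -64174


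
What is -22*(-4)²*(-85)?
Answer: 29920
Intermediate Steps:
-22*(-4)²*(-85) = -22*16*(-85) = -352*(-85) = 29920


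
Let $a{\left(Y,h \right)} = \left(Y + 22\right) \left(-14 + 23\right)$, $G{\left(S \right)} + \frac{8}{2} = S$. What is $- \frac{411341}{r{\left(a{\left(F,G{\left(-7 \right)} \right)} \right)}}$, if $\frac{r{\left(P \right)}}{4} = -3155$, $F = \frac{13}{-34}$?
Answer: $\frac{411341}{12620} \approx 32.594$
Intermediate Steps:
$G{\left(S \right)} = -4 + S$
$F = - \frac{13}{34}$ ($F = 13 \left(- \frac{1}{34}\right) = - \frac{13}{34} \approx -0.38235$)
$a{\left(Y,h \right)} = 198 + 9 Y$ ($a{\left(Y,h \right)} = \left(22 + Y\right) 9 = 198 + 9 Y$)
$r{\left(P \right)} = -12620$ ($r{\left(P \right)} = 4 \left(-3155\right) = -12620$)
$- \frac{411341}{r{\left(a{\left(F,G{\left(-7 \right)} \right)} \right)}} = - \frac{411341}{-12620} = \left(-411341\right) \left(- \frac{1}{12620}\right) = \frac{411341}{12620}$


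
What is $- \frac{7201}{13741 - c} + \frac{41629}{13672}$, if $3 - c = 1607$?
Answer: $\frac{540344933}{209796840} \approx 2.5756$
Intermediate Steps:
$c = -1604$ ($c = 3 - 1607 = -1604$)
$- \frac{7201}{13741 - c} + \frac{41629}{13672} = - \frac{7201}{13741 - -1604} + \frac{41629}{13672} = - \frac{7201}{13741 + 1604} + 41629 \cdot \frac{1}{13672} = - \frac{7201}{15345} + \frac{41629}{13672} = \frac{540344933}{209796840}$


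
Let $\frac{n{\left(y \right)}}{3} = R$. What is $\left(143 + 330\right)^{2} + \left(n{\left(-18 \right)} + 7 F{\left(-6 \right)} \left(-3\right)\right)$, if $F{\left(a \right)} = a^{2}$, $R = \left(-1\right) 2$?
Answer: $222967$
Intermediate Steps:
$R = -2$
$n{\left(y \right)} = -6$ ($n{\left(y \right)} = 3 \left(-2\right) = -6$)
$\left(143 + 330\right)^{2} + \left(n{\left(-18 \right)} + 7 F{\left(-6 \right)} \left(-3\right)\right) = \left(143 + 330\right)^{2} + \left(-6 + 7 \left(-6\right)^{2} \left(-3\right)\right) = 473^{2} + \left(-6 + 7 \cdot 36 \left(-3\right)\right) = 223729 + \left(-6 + 7 \left(-108\right)\right) = 223729 - 762 = 222967$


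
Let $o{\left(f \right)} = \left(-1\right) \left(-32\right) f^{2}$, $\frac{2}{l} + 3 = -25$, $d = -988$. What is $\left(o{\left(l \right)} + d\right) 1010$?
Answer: $- \frac{48888040}{49} \approx -9.9772 \cdot 10^{5}$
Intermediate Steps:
$l = - \frac{1}{14}$ ($l = \frac{2}{-3 - 25} = \frac{2}{-28} = 2 \left(- \frac{1}{28}\right) = - \frac{1}{14} \approx -0.071429$)
$o{\left(f \right)} = 32 f^{2}$
$\left(o{\left(l \right)} + d\right) 1010 = \left(32 \left(- \frac{1}{14}\right)^{2} - 988\right) 1010 = \left(32 \cdot \frac{1}{196} - 988\right) 1010 = \left(\frac{8}{49} - 988\right) 1010 = \left(- \frac{48404}{49}\right) 1010 = - \frac{48888040}{49}$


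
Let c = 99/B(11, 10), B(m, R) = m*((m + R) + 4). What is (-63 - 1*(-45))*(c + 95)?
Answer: -42912/25 ≈ -1716.5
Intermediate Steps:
B(m, R) = m*(4 + R + m) (B(m, R) = m*((R + m) + 4) = m*(4 + R + m))
c = 9/25 (c = 99/((11*(4 + 10 + 11))) = 99/((11*25)) = 99/275 = 99*(1/275) = 9/25 ≈ 0.36000)
(-63 - 1*(-45))*(c + 95) = (-63 - 1*(-45))*(9/25 + 95) = (-63 + 45)*(2384/25) = -18*2384/25 = -42912/25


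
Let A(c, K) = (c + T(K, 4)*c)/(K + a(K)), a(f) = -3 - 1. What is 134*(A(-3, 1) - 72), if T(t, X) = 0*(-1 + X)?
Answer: -9514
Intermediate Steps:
T(t, X) = 0
a(f) = -4
A(c, K) = c/(-4 + K) (A(c, K) = (c + 0*c)/(K - 4) = (c + 0)/(-4 + K) = c/(-4 + K))
134*(A(-3, 1) - 72) = 134*(-3/(-4 + 1) - 72) = 134*(-3/(-3) - 72) = 134*(-3*(-⅓) - 72) = 134*(1 - 72) = 134*(-71) = -9514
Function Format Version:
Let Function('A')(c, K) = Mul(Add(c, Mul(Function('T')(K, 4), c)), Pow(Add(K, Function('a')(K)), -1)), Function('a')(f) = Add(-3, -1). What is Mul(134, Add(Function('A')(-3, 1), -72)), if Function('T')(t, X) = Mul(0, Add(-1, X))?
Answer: -9514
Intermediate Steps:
Function('T')(t, X) = 0
Function('a')(f) = -4
Function('A')(c, K) = Mul(c, Pow(Add(-4, K), -1)) (Function('A')(c, K) = Mul(Add(c, Mul(0, c)), Pow(Add(K, -4), -1)) = Mul(Add(c, 0), Pow(Add(-4, K), -1)) = Mul(c, Pow(Add(-4, K), -1)))
Mul(134, Add(Function('A')(-3, 1), -72)) = Mul(134, Add(Mul(-3, Pow(Add(-4, 1), -1)), -72)) = Mul(134, Add(Mul(-3, Pow(-3, -1)), -72)) = Mul(134, Add(Mul(-3, Rational(-1, 3)), -72)) = Mul(134, Add(1, -72)) = Mul(134, -71) = -9514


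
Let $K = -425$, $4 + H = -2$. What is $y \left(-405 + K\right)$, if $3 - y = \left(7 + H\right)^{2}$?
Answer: $-1660$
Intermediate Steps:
$H = -6$ ($H = -4 - 2 = -6$)
$y = 2$ ($y = 3 - \left(7 - 6\right)^{2} = 3 - 1^{2} = 3 - 1 = 2$)
$y \left(-405 + K\right) = 2 \left(-405 - 425\right) = 2 \left(-830\right) = -1660$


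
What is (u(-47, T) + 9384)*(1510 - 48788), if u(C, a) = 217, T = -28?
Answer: -453916078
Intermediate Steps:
(u(-47, T) + 9384)*(1510 - 48788) = (217 + 9384)*(1510 - 48788) = 9601*(-47278) = -453916078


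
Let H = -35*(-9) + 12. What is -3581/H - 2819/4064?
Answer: -15474997/1328928 ≈ -11.645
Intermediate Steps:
H = 327 (H = 315 + 12 = 327)
-3581/H - 2819/4064 = -3581/327 - 2819/4064 = -15474997/1328928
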